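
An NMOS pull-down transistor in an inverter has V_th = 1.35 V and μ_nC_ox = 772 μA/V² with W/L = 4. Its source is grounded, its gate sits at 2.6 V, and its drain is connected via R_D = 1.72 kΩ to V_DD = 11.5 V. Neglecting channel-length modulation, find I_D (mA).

I_D = 2.41 mA

V_GS = V_G = 2.6 V, so V_ov = 2.6 − 1.35 = 1.25 V.
k_n = μ_nC_ox · (W/L) = 3.088 mA/V².
Assume saturation: I_D = ½ k_n V_ov² = 0.5 × 3.088 × 1.25² = 2.41 mA, giving V_DS = V_DD − I_D R_D = 11.5 − 2.41 × 1.72 = 7.35 V.
V_DS = 7.35 V ≥ V_ov = 1.25 V, confirming saturation.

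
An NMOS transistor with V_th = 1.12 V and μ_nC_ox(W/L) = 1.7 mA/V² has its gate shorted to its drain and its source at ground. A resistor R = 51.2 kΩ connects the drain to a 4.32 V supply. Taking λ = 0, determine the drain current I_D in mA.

With gate tied to drain, V_GS = V_DS ≥ V_GS − V_th, so the device is in saturation.
KCL at the drain: ½ k_n (V_GS − V_th)² = (V_DD − V_GS)/R.
Let x = V_GS − 1.12. Then 43.5 x² + x − 3.2 = 0, giving x = 0.26 V (positive root), so V_GS = 1.38 V.
I_D = (V_DD − V_GS)/R = (4.32 − 1.38) / 51.2 = 0.0574 mA.

I_D = 0.0574 mA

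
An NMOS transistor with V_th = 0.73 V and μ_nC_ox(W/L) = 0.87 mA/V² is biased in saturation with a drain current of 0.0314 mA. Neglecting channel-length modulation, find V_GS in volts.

V_GS = 0.999 V

In saturation I_D = ½ k_n (V_GS − V_th)², so V_GS − V_th = √(2 I_D / k_n) = √(2 × 0.0314 / 0.87) = 0.269 V.
V_GS = 0.73 + 0.269 = 0.999 V.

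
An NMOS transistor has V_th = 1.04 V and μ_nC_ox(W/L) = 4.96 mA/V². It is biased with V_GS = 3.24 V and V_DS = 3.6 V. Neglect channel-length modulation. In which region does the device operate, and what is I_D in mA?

V_ov = V_GS − V_th = 3.24 − 1.04 = 2.2 V.
Since V_DS = 3.6 V ≥ V_ov = 2.2 V, the device is in saturation.
I_D = ½ k_n V_ov² = 0.5 × 4.96 × 2.2² = 12 mA.

Saturation; I_D = 12.0 mA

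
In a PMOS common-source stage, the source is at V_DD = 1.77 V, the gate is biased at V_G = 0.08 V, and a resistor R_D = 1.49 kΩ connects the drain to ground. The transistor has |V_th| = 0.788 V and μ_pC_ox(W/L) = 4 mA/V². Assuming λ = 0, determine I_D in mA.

V_SG = V_DD − V_G = 1.77 − 0.08 = 1.69 V, so V_ov = 1.69 − 0.788 = 0.902 V.
Assume saturation: I_D = ½ k_p V_ov² = 0.5 × 4 × 0.902² = 1.63 mA, giving V_SD = V_DD − I_D R_D = 1.77 − 1.63 × 1.49 = -0.655 V.
But -0.655 V < V_ov = 0.902 V, so the device is actually in triode.
In triode I_D = k_p[V_ov V_SD − ½ V_SD²] and I_D = (V_DD − V_SD)/R_D. Equating: 2.98 V_SD² − 6.376 V_SD + 1.77 = 0, giving V_SD = 0.328 V (the root below V_ov).
I_D = (1.77 − 0.328) / 1.49 = 0.968 mA.

I_D = 0.968 mA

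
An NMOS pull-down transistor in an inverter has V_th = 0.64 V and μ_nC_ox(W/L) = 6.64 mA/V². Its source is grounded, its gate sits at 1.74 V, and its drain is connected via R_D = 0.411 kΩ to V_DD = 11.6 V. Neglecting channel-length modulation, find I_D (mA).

I_D = 4.02 mA

V_GS = V_G = 1.74 V, so V_ov = 1.74 − 0.64 = 1.1 V.
Assume saturation: I_D = ½ k_n V_ov² = 0.5 × 6.64 × 1.1² = 4.02 mA, giving V_DS = V_DD − I_D R_D = 11.6 − 4.02 × 0.411 = 9.95 V.
V_DS = 9.95 V ≥ V_ov = 1.1 V, confirming saturation.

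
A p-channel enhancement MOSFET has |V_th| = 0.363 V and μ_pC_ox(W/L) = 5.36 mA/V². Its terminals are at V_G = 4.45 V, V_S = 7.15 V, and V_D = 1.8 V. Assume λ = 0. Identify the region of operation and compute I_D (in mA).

Saturation; I_D = 14.6 mA

V_SG = V_S − V_G = 7.15 − 4.45 = 2.7 V; V_SD = V_S − V_D = 7.15 − 1.8 = 5.35 V.
V_ov = V_SG − |V_th| = 2.7 − 0.363 = 2.34 V.
Since V_SD = 5.35 V ≥ V_ov = 2.34 V, the device is in saturation.
I_D = ½ k_p V_ov² = 0.5 × 5.36 × 2.34² = 14.6 mA.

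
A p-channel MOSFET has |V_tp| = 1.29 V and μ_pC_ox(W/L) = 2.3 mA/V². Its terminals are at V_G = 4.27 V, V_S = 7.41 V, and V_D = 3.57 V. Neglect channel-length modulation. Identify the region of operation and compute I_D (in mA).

Saturation; I_D = 3.94 mA

V_SG = V_S − V_G = 7.41 − 4.27 = 3.14 V; V_SD = V_S − V_D = 7.41 − 3.57 = 3.84 V.
V_ov = V_SG − |V_tp| = 3.14 − 1.29 = 1.85 V.
Since V_SD = 3.84 V ≥ V_ov = 1.85 V, the device is in saturation.
I_D = ½ k_p V_ov² = 0.5 × 2.3 × 1.85² = 3.94 mA.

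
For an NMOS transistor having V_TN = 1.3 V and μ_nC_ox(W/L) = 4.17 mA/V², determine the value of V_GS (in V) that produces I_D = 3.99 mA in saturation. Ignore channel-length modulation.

In saturation I_D = ½ k_n (V_GS − V_TN)², so V_GS − V_TN = √(2 I_D / k_n) = √(2 × 3.99 / 4.17) = 1.38 V.
V_GS = 1.3 + 1.38 = 2.68 V.

V_GS = 2.68 V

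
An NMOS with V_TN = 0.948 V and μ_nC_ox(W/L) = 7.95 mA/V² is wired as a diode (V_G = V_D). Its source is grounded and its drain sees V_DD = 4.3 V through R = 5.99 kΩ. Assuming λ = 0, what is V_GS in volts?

V_GS = 1.30 V

With gate tied to drain, V_GS = V_DS ≥ V_GS − V_TN, so the device is in saturation.
KCL at the drain: ½ k_n (V_GS − V_TN)² = (V_DD − V_GS)/R.
Let x = V_GS − 0.948. Then 23.8 x² + x − 3.352 = 0, giving x = 0.355 V (positive root), so V_GS = 1.3 V.
I_D = (V_DD − V_GS)/R = (4.3 − 1.3) / 5.99 = 0.5 mA.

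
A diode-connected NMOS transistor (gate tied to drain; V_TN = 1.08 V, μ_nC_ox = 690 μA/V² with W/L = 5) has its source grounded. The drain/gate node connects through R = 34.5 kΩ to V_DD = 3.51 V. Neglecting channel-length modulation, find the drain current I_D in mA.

I_D = 0.0648 mA

With gate tied to drain, V_GS = V_DS ≥ V_GS − V_TN, so the device is in saturation.
k_n = μ_nC_ox · (W/L) = 3.45 mA/V².
KCL at the drain: ½ k_n (V_GS − V_TN)² = (V_DD − V_GS)/R.
Let x = V_GS − 1.08. Then 59.5 x² + x − 2.43 = 0, giving x = 0.194 V (positive root), so V_GS = 1.27 V.
I_D = (V_DD − V_GS)/R = (3.51 − 1.27) / 34.5 = 0.0648 mA.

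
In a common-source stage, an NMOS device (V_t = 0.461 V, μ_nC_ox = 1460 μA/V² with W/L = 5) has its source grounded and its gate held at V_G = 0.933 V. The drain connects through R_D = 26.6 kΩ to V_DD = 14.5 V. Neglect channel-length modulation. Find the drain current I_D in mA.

V_GS = V_G = 0.933 V, so V_ov = 0.933 − 0.461 = 0.472 V.
k_n = μ_nC_ox · (W/L) = 7.3 mA/V².
Assume saturation: I_D = ½ k_n V_ov² = 0.5 × 7.3 × 0.472² = 0.813 mA, giving V_DS = V_DD − I_D R_D = 14.5 − 0.813 × 26.6 = -7.13 V.
But -7.13 V < V_ov = 0.472 V, so the device is actually in triode.
In triode I_D = k_n[V_ov V_DS − ½ V_DS²] and I_D = (V_DD − V_DS)/R_D. Equating: 97.1 V_DS² − 92.65 V_DS + 14.5 = 0, giving V_DS = 0.197 V (the root below V_ov).
I_D = (14.5 − 0.197) / 26.6 = 0.538 mA.

I_D = 0.538 mA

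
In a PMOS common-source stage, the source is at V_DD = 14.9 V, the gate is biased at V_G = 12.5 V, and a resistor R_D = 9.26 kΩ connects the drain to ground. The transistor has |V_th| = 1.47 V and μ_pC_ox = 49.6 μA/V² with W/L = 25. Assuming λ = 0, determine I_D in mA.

I_D = 0.536 mA

V_SG = V_DD − V_G = 14.9 − 12.5 = 2.4 V, so V_ov = 2.4 − 1.47 = 0.93 V.
k_p = μ_pC_ox · (W/L) = 1.24 mA/V².
Assume saturation: I_D = ½ k_p V_ov² = 0.5 × 1.24 × 0.93² = 0.536 mA, giving V_SD = V_DD − I_D R_D = 14.9 − 0.536 × 9.26 = 9.93 V.
V_SD = 9.93 V ≥ V_ov = 0.93 V, confirming saturation.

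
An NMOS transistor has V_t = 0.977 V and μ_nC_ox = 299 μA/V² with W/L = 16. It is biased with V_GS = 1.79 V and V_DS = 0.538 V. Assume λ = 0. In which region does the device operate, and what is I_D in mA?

Triode; I_D = 1.40 mA

k_n = μ_nC_ox · (W/L) = 4.784 mA/V².
V_ov = V_GS − V_t = 1.79 − 0.977 = 0.813 V.
Since V_DS = 0.538 V < V_ov = 0.813 V, the device is in the triode region.
I_D = k_n [V_ov · V_DS − ½ V_DS²] = 4.784 × [0.813 × 0.538 − 0.5 × 0.538²] = 1.4 mA.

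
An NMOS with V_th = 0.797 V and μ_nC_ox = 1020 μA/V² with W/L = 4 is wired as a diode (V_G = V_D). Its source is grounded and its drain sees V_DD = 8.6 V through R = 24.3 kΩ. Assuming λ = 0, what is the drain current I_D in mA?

With gate tied to drain, V_GS = V_DS ≥ V_GS − V_th, so the device is in saturation.
k_n = μ_nC_ox · (W/L) = 4.08 mA/V².
KCL at the drain: ½ k_n (V_GS − V_th)² = (V_DD − V_GS)/R.
Let x = V_GS − 0.797. Then 49.6 x² + x − 7.803 = 0, giving x = 0.387 V (positive root), so V_GS = 1.18 V.
I_D = (V_DD − V_GS)/R = (8.6 − 1.18) / 24.3 = 0.305 mA.

I_D = 0.305 mA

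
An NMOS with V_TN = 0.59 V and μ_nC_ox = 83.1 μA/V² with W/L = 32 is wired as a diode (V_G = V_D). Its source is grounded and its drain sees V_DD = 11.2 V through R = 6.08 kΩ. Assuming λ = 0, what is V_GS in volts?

V_GS = 1.68 V

With gate tied to drain, V_GS = V_DS ≥ V_GS − V_TN, so the device is in saturation.
k_n = μ_nC_ox · (W/L) = 2.659 mA/V².
KCL at the drain: ½ k_n (V_GS − V_TN)² = (V_DD − V_GS)/R.
Let x = V_GS − 0.59. Then 8.08 x² + x − 10.61 = 0, giving x = 1.09 V (positive root), so V_GS = 1.68 V.
I_D = (V_DD − V_GS)/R = (11.2 − 1.68) / 6.08 = 1.57 mA.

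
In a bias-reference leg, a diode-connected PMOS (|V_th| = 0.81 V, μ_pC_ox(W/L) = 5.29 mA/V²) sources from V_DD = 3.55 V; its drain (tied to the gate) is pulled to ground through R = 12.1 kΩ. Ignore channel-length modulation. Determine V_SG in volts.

V_SG = 1.09 V

With gate tied to drain, V_SG = V_SD ≥ V_SG − |V_th|, so the device is in saturation.
KCL at the drain: ½ k_p (V_SG − |V_th|)² = (V_DD − V_SG)/R.
Let x = V_SG − 0.81. Then 32 x² + x − 2.74 = 0, giving x = 0.277 V (positive root), so V_SG = 1.09 V.
I_D = (V_DD − V_SG)/R = (3.55 − 1.09) / 12.1 = 0.204 mA.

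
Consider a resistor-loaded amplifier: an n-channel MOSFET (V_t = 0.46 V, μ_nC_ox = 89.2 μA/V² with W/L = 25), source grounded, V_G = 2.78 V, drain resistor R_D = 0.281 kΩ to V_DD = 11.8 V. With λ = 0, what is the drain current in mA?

V_GS = V_G = 2.78 V, so V_ov = 2.78 − 0.46 = 2.32 V.
k_n = μ_nC_ox · (W/L) = 2.23 mA/V².
Assume saturation: I_D = ½ k_n V_ov² = 0.5 × 2.23 × 2.32² = 6 mA, giving V_DS = V_DD − I_D R_D = 11.8 − 6 × 0.281 = 10.1 V.
V_DS = 10.1 V ≥ V_ov = 2.32 V, confirming saturation.

I_D = 6.00 mA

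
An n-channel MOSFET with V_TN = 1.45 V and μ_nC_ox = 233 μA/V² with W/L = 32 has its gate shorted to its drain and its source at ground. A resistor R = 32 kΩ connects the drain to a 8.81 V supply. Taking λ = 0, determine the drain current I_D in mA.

With gate tied to drain, V_GS = V_DS ≥ V_GS − V_TN, so the device is in saturation.
k_n = μ_nC_ox · (W/L) = 7.456 mA/V².
KCL at the drain: ½ k_n (V_GS − V_TN)² = (V_DD − V_GS)/R.
Let x = V_GS − 1.45. Then 119 x² + x − 7.36 = 0, giving x = 0.244 V (positive root), so V_GS = 1.69 V.
I_D = (V_DD − V_GS)/R = (8.81 − 1.69) / 32 = 0.222 mA.

I_D = 0.222 mA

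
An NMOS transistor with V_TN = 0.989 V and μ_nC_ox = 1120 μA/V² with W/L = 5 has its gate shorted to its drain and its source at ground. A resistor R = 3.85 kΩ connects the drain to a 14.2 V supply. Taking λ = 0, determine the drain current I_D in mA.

I_D = 3.16 mA

With gate tied to drain, V_GS = V_DS ≥ V_GS − V_TN, so the device is in saturation.
k_n = μ_nC_ox · (W/L) = 5.6 mA/V².
KCL at the drain: ½ k_n (V_GS − V_TN)² = (V_DD − V_GS)/R.
Let x = V_GS − 0.989. Then 10.8 x² + x − 13.21 = 0, giving x = 1.06 V (positive root), so V_GS = 2.05 V.
I_D = (V_DD − V_GS)/R = (14.2 − 2.05) / 3.85 = 3.16 mA.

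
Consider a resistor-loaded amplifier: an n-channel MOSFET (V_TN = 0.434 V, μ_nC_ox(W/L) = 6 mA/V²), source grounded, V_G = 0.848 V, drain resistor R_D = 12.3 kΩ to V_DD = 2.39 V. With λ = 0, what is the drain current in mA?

I_D = 0.187 mA

V_GS = V_G = 0.848 V, so V_ov = 0.848 − 0.434 = 0.414 V.
Assume saturation: I_D = ½ k_n V_ov² = 0.5 × 6 × 0.414² = 0.514 mA, giving V_DS = V_DD − I_D R_D = 2.39 − 0.514 × 12.3 = -3.93 V.
But -3.93 V < V_ov = 0.414 V, so the device is actually in triode.
In triode I_D = k_n[V_ov V_DS − ½ V_DS²] and I_D = (V_DD − V_DS)/R_D. Equating: 36.9 V_DS² − 31.55 V_DS + 2.39 = 0, giving V_DS = 0.084 V (the root below V_ov).
I_D = (2.39 − 0.084) / 12.3 = 0.187 mA.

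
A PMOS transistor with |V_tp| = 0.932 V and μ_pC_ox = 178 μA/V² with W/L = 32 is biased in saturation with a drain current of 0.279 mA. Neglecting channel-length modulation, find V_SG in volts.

V_SG = 1.24 V

k_p = μ_pC_ox · (W/L) = 5.696 mA/V².
In saturation I_D = ½ k_p (V_SG − |V_tp|)², so V_SG − |V_tp| = √(2 I_D / k_p) = √(2 × 0.279 / 5.696) = 0.313 V.
V_SG = 0.932 + 0.313 = 1.24 V.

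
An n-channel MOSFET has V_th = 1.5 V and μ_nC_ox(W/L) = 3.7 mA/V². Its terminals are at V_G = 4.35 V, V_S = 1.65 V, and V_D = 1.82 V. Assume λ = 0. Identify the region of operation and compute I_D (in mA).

Triode; I_D = 0.701 mA

V_GS = V_G − V_S = 4.35 − 1.65 = 2.7 V; V_DS = V_D − V_S = 1.82 − 1.65 = 0.17 V.
V_ov = V_GS − V_th = 2.7 − 1.5 = 1.2 V.
Since V_DS = 0.17 V < V_ov = 1.2 V, the device is in the triode region.
I_D = k_n [V_ov · V_DS − ½ V_DS²] = 3.7 × [1.2 × 0.17 − 0.5 × 0.17²] = 0.701 mA.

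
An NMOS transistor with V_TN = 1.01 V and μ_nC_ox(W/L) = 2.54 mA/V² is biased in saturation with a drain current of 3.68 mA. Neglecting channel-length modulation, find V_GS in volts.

In saturation I_D = ½ k_n (V_GS − V_TN)², so V_GS − V_TN = √(2 I_D / k_n) = √(2 × 3.68 / 2.54) = 1.7 V.
V_GS = 1.01 + 1.7 = 2.71 V.

V_GS = 2.71 V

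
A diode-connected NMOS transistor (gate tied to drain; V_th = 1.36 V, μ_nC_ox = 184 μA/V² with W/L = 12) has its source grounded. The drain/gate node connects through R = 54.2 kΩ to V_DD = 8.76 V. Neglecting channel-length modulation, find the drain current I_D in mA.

I_D = 0.130 mA

With gate tied to drain, V_GS = V_DS ≥ V_GS − V_th, so the device is in saturation.
k_n = μ_nC_ox · (W/L) = 2.208 mA/V².
KCL at the drain: ½ k_n (V_GS − V_th)² = (V_DD − V_GS)/R.
Let x = V_GS − 1.36. Then 59.8 x² + x − 7.4 = 0, giving x = 0.343 V (positive root), so V_GS = 1.7 V.
I_D = (V_DD − V_GS)/R = (8.76 − 1.7) / 54.2 = 0.13 mA.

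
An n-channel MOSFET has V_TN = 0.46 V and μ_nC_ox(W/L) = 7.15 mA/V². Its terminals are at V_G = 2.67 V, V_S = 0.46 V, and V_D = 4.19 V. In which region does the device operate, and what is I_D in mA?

V_GS = V_G − V_S = 2.67 − 0.46 = 2.21 V; V_DS = V_D − V_S = 4.19 − 0.46 = 3.73 V.
V_ov = V_GS − V_TN = 2.21 − 0.46 = 1.75 V.
Since V_DS = 3.73 V ≥ V_ov = 1.75 V, the device is in saturation.
I_D = ½ k_n V_ov² = 0.5 × 7.15 × 1.75² = 10.9 mA.

Saturation; I_D = 10.9 mA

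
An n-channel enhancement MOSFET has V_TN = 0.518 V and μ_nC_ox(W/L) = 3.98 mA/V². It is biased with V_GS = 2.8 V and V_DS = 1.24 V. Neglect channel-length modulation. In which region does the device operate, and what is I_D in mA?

Triode; I_D = 8.20 mA

V_ov = V_GS − V_TN = 2.8 − 0.518 = 2.28 V.
Since V_DS = 1.24 V < V_ov = 2.28 V, the device is in the triode region.
I_D = k_n [V_ov · V_DS − ½ V_DS²] = 3.98 × [2.28 × 1.24 − 0.5 × 1.24²] = 8.2 mA.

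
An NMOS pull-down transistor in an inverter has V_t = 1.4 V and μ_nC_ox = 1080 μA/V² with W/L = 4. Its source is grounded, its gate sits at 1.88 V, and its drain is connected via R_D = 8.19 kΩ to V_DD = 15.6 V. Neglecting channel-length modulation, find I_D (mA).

V_GS = V_G = 1.88 V, so V_ov = 1.88 − 1.4 = 0.48 V.
k_n = μ_nC_ox · (W/L) = 4.32 mA/V².
Assume saturation: I_D = ½ k_n V_ov² = 0.5 × 4.32 × 0.48² = 0.498 mA, giving V_DS = V_DD − I_D R_D = 15.6 − 0.498 × 8.19 = 11.5 V.
V_DS = 11.5 V ≥ V_ov = 0.48 V, confirming saturation.

I_D = 0.498 mA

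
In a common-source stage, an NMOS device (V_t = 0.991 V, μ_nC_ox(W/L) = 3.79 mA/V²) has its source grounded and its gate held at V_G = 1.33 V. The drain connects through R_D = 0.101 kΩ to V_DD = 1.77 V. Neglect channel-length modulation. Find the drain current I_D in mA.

V_GS = V_G = 1.33 V, so V_ov = 1.33 − 0.991 = 0.339 V.
Assume saturation: I_D = ½ k_n V_ov² = 0.5 × 3.79 × 0.339² = 0.218 mA, giving V_DS = V_DD − I_D R_D = 1.77 − 0.218 × 0.101 = 1.75 V.
V_DS = 1.75 V ≥ V_ov = 0.339 V, confirming saturation.

I_D = 0.218 mA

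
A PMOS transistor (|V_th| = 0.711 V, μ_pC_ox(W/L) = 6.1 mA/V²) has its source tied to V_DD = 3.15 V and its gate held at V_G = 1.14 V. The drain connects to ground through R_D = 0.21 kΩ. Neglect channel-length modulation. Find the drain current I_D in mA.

I_D = 5.15 mA

V_SG = V_DD − V_G = 3.15 − 1.14 = 2.01 V, so V_ov = 2.01 − 0.711 = 1.3 V.
Assume saturation: I_D = ½ k_p V_ov² = 0.5 × 6.1 × 1.3² = 5.15 mA, giving V_SD = V_DD − I_D R_D = 3.15 − 5.15 × 0.21 = 2.07 V.
V_SD = 2.07 V ≥ V_ov = 1.3 V, confirming saturation.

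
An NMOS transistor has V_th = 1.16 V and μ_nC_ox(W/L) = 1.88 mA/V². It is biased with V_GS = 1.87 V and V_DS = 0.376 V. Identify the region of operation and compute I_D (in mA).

V_ov = V_GS − V_th = 1.87 − 1.16 = 0.71 V.
Since V_DS = 0.376 V < V_ov = 0.71 V, the device is in the triode region.
I_D = k_n [V_ov · V_DS − ½ V_DS²] = 1.88 × [0.71 × 0.376 − 0.5 × 0.376²] = 0.369 mA.

Triode; I_D = 0.369 mA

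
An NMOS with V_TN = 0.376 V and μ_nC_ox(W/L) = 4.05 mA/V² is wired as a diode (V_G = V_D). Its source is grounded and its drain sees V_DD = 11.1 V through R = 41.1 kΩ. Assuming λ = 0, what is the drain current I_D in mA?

I_D = 0.252 mA

With gate tied to drain, V_GS = V_DS ≥ V_GS − V_TN, so the device is in saturation.
KCL at the drain: ½ k_n (V_GS − V_TN)² = (V_DD − V_GS)/R.
Let x = V_GS − 0.376. Then 83.2 x² + x − 10.72 = 0, giving x = 0.353 V (positive root), so V_GS = 0.729 V.
I_D = (V_DD − V_GS)/R = (11.1 − 0.729) / 41.1 = 0.252 mA.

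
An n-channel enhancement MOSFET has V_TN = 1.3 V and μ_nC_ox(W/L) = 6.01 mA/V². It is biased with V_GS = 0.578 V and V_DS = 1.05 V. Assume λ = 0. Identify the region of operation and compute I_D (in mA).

Cutoff; I_D = 0 mA

V_GS = 0.578 V < V_TN = 1.3 V, so the transistor is in cutoff.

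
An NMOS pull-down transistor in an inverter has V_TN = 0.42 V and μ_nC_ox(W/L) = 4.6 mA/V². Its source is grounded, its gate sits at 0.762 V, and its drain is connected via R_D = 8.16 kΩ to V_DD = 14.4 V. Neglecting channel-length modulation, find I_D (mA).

I_D = 0.269 mA

V_GS = V_G = 0.762 V, so V_ov = 0.762 − 0.42 = 0.342 V.
Assume saturation: I_D = ½ k_n V_ov² = 0.5 × 4.6 × 0.342² = 0.269 mA, giving V_DS = V_DD − I_D R_D = 14.4 − 0.269 × 8.16 = 12.2 V.
V_DS = 12.2 V ≥ V_ov = 0.342 V, confirming saturation.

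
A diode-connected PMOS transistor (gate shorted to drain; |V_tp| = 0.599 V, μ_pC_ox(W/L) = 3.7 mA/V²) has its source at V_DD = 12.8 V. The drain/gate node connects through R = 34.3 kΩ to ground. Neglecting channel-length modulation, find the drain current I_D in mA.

With gate tied to drain, V_SG = V_SD ≥ V_SG − |V_tp|, so the device is in saturation.
KCL at the drain: ½ k_p (V_SG − |V_tp|)² = (V_DD − V_SG)/R.
Let x = V_SG − 0.599. Then 63.5 x² + x − 12.2 = 0, giving x = 0.431 V (positive root), so V_SG = 1.03 V.
I_D = (V_DD − V_SG)/R = (12.8 − 1.03) / 34.3 = 0.343 mA.

I_D = 0.343 mA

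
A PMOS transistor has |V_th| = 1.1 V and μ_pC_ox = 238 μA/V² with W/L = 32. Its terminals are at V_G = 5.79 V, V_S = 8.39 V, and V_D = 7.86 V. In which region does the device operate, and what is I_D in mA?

V_SG = V_S − V_G = 8.39 − 5.79 = 2.6 V; V_SD = V_S − V_D = 8.39 − 7.86 = 0.53 V.
k_p = μ_pC_ox · (W/L) = 7.616 mA/V².
V_ov = V_SG − |V_th| = 2.6 − 1.1 = 1.5 V.
Since V_SD = 0.53 V < V_ov = 1.5 V, the device is in the triode region.
I_D = k_p [V_ov · V_SD − ½ V_SD²] = 7.616 × [1.5 × 0.53 − 0.5 × 0.53²] = 4.99 mA.

Triode; I_D = 4.99 mA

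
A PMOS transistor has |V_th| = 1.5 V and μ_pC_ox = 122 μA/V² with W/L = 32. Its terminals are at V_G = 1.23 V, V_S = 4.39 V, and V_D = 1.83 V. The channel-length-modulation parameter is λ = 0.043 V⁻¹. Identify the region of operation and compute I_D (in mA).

Saturation; I_D = 5.97 mA

V_SG = V_S − V_G = 4.39 − 1.23 = 3.16 V; V_SD = V_S − V_D = 4.39 − 1.83 = 2.56 V.
k_p = μ_pC_ox · (W/L) = 3.904 mA/V².
V_ov = V_SG − |V_th| = 3.16 − 1.5 = 1.66 V.
Since V_SD = 2.56 V ≥ V_ov = 1.66 V, the device is in saturation.
I_D = ½ k_p V_ov² (1 + λ V_SD) = 0.5 × 3.904 × 1.66² × (1 + 0.043 × 2.56) = 5.97 mA.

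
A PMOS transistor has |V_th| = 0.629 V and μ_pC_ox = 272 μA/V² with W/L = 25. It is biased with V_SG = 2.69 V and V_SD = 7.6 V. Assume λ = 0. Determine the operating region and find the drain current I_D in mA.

Saturation; I_D = 14.4 mA

k_p = μ_pC_ox · (W/L) = 6.8 mA/V².
V_ov = V_SG − |V_th| = 2.69 − 0.629 = 2.06 V.
Since V_SD = 7.6 V ≥ V_ov = 2.06 V, the device is in saturation.
I_D = ½ k_p V_ov² = 0.5 × 6.8 × 2.06² = 14.4 mA.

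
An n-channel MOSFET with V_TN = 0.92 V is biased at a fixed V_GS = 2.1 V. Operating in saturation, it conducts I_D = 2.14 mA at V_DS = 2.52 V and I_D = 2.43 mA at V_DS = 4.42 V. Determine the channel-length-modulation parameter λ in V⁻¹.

With V_GS fixed, I_D ∝ (1 + λ V_DS) in saturation, so I_D2/I_D1 = (1 + λ V_DS2)/(1 + λ V_DS1).
2.43/2.14 = 1.136 = (1 + 4.42 λ)/(1 + 2.52 λ).
Solving: λ (I_D1 V_DS2 − I_D2 V_DS1) = I_D2 − I_D1, so λ = (2.43 − 2.14) / (2.14 × 4.42 − 2.43 × 2.52) = 0.29 / 3.34 = 0.087 V⁻¹.

λ = 0.0870 V⁻¹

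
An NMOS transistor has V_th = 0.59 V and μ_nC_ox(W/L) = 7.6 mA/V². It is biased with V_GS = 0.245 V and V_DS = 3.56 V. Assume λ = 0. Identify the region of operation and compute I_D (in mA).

V_GS = 0.245 V < V_th = 0.59 V, so the transistor is in cutoff.

Cutoff; I_D = 0 mA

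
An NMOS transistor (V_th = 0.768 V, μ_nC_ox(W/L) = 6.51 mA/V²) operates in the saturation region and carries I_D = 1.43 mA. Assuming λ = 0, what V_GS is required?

V_GS = 1.43 V

In saturation I_D = ½ k_n (V_GS − V_th)², so V_GS − V_th = √(2 I_D / k_n) = √(2 × 1.43 / 6.51) = 0.663 V.
V_GS = 0.768 + 0.663 = 1.43 V.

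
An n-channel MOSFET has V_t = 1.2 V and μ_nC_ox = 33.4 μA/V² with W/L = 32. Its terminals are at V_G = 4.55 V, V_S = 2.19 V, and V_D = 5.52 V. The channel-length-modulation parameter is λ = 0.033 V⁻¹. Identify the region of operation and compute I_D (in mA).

V_GS = V_G − V_S = 4.55 − 2.19 = 2.36 V; V_DS = V_D − V_S = 5.52 − 2.19 = 3.33 V.
k_n = μ_nC_ox · (W/L) = 1.069 mA/V².
V_ov = V_GS − V_t = 2.36 − 1.2 = 1.16 V.
Since V_DS = 3.33 V ≥ V_ov = 1.16 V, the device is in saturation.
I_D = ½ k_n V_ov² (1 + λ V_DS) = 0.5 × 1.069 × 1.16² × (1 + 0.033 × 3.33) = 0.798 mA.

Saturation; I_D = 0.798 mA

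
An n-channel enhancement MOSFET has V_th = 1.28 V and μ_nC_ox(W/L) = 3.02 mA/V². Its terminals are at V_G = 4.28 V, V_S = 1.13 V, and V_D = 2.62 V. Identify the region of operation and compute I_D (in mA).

V_GS = V_G − V_S = 4.28 − 1.13 = 3.15 V; V_DS = V_D − V_S = 2.62 − 1.13 = 1.49 V.
V_ov = V_GS − V_th = 3.15 − 1.28 = 1.87 V.
Since V_DS = 1.49 V < V_ov = 1.87 V, the device is in the triode region.
I_D = k_n [V_ov · V_DS − ½ V_DS²] = 3.02 × [1.87 × 1.49 − 0.5 × 1.49²] = 5.06 mA.

Triode; I_D = 5.06 mA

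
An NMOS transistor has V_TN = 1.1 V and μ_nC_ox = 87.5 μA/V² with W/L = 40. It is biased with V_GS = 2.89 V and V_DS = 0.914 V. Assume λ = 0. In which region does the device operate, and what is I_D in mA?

Triode; I_D = 4.26 mA

k_n = μ_nC_ox · (W/L) = 3.5 mA/V².
V_ov = V_GS − V_TN = 2.89 − 1.1 = 1.79 V.
Since V_DS = 0.914 V < V_ov = 1.79 V, the device is in the triode region.
I_D = k_n [V_ov · V_DS − ½ V_DS²] = 3.5 × [1.79 × 0.914 − 0.5 × 0.914²] = 4.26 mA.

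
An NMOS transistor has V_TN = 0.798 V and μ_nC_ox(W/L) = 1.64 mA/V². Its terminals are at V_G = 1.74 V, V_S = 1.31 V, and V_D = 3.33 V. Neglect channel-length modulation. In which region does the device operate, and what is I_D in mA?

V_GS = V_G − V_S = 1.74 − 1.31 = 0.43 V; V_DS = V_D − V_S = 3.33 − 1.31 = 2.02 V.
V_GS = 0.43 V < V_TN = 0.798 V, so the transistor is in cutoff.

Cutoff; I_D = 0 mA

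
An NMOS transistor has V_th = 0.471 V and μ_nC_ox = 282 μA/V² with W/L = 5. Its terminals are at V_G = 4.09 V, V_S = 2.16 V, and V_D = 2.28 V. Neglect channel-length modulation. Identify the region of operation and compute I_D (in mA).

V_GS = V_G − V_S = 4.09 − 2.16 = 1.93 V; V_DS = V_D − V_S = 2.28 − 2.16 = 0.12 V.
k_n = μ_nC_ox · (W/L) = 1.41 mA/V².
V_ov = V_GS − V_th = 1.93 − 0.471 = 1.46 V.
Since V_DS = 0.12 V < V_ov = 1.46 V, the device is in the triode region.
I_D = k_n [V_ov · V_DS − ½ V_DS²] = 1.41 × [1.46 × 0.12 − 0.5 × 0.12²] = 0.237 mA.

Triode; I_D = 0.237 mA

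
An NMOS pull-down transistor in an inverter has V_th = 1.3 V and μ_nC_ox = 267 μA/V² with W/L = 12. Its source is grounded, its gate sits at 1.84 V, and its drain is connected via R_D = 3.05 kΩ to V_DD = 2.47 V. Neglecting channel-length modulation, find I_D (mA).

I_D = 0.467 mA

V_GS = V_G = 1.84 V, so V_ov = 1.84 − 1.3 = 0.54 V.
k_n = μ_nC_ox · (W/L) = 3.204 mA/V².
Assume saturation: I_D = ½ k_n V_ov² = 0.5 × 3.204 × 0.54² = 0.467 mA, giving V_DS = V_DD − I_D R_D = 2.47 − 0.467 × 3.05 = 1.05 V.
V_DS = 1.05 V ≥ V_ov = 0.54 V, confirming saturation.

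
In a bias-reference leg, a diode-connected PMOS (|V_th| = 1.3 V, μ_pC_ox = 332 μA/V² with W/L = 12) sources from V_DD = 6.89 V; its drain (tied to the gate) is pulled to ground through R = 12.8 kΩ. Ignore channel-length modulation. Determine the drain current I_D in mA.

With gate tied to drain, V_SG = V_SD ≥ V_SG − |V_th|, so the device is in saturation.
k_p = μ_pC_ox · (W/L) = 3.984 mA/V².
KCL at the drain: ½ k_p (V_SG − |V_th|)² = (V_DD − V_SG)/R.
Let x = V_SG − 1.3. Then 25.5 x² + x − 5.59 = 0, giving x = 0.449 V (positive root), so V_SG = 1.75 V.
I_D = (V_DD − V_SG)/R = (6.89 − 1.75) / 12.8 = 0.402 mA.

I_D = 0.402 mA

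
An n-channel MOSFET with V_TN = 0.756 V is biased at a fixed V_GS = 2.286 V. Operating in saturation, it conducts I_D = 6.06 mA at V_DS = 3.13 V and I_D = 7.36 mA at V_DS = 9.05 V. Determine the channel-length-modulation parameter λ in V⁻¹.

With V_GS fixed, I_D ∝ (1 + λ V_DS) in saturation, so I_D2/I_D1 = (1 + λ V_DS2)/(1 + λ V_DS1).
7.36/6.06 = 1.215 = (1 + 9.05 λ)/(1 + 3.13 λ).
Solving: λ (I_D1 V_DS2 − I_D2 V_DS1) = I_D2 − I_D1, so λ = (7.36 − 6.06) / (6.06 × 9.05 − 7.36 × 3.13) = 1.3 / 31.8 = 0.0409 V⁻¹.

λ = 0.0409 V⁻¹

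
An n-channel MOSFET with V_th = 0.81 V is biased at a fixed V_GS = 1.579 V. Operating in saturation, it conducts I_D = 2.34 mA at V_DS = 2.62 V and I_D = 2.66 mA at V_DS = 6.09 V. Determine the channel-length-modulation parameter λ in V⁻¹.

With V_GS fixed, I_D ∝ (1 + λ V_DS) in saturation, so I_D2/I_D1 = (1 + λ V_DS2)/(1 + λ V_DS1).
2.66/2.34 = 1.137 = (1 + 6.09 λ)/(1 + 2.62 λ).
Solving: λ (I_D1 V_DS2 − I_D2 V_DS1) = I_D2 − I_D1, so λ = (2.66 − 2.34) / (2.34 × 6.09 − 2.66 × 2.62) = 0.32 / 7.28 = 0.0439 V⁻¹.

λ = 0.0439 V⁻¹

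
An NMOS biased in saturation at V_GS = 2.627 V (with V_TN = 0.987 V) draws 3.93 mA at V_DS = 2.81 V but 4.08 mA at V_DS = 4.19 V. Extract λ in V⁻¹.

λ = 0.0300 V⁻¹

With V_GS fixed, I_D ∝ (1 + λ V_DS) in saturation, so I_D2/I_D1 = (1 + λ V_DS2)/(1 + λ V_DS1).
4.08/3.93 = 1.038 = (1 + 4.19 λ)/(1 + 2.81 λ).
Solving: λ (I_D1 V_DS2 − I_D2 V_DS1) = I_D2 − I_D1, so λ = (4.08 − 3.93) / (3.93 × 4.19 − 4.08 × 2.81) = 0.15 / 5 = 0.03 V⁻¹.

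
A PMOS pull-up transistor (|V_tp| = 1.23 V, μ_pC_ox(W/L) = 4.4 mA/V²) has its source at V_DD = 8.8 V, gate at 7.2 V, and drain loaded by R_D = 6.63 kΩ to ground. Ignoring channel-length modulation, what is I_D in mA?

I_D = 0.301 mA

V_SG = V_DD − V_G = 8.8 − 7.2 = 1.6 V, so V_ov = 1.6 − 1.23 = 0.37 V.
Assume saturation: I_D = ½ k_p V_ov² = 0.5 × 4.4 × 0.37² = 0.301 mA, giving V_SD = V_DD − I_D R_D = 8.8 − 0.301 × 6.63 = 6.8 V.
V_SD = 6.8 V ≥ V_ov = 0.37 V, confirming saturation.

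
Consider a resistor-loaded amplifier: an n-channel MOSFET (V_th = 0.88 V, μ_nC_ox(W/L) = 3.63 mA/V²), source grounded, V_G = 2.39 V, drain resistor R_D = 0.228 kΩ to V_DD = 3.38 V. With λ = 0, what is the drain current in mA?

I_D = 4.14 mA

V_GS = V_G = 2.39 V, so V_ov = 2.39 − 0.88 = 1.51 V.
Assume saturation: I_D = ½ k_n V_ov² = 0.5 × 3.63 × 1.51² = 4.14 mA, giving V_DS = V_DD − I_D R_D = 3.38 − 4.14 × 0.228 = 2.44 V.
V_DS = 2.44 V ≥ V_ov = 1.51 V, confirming saturation.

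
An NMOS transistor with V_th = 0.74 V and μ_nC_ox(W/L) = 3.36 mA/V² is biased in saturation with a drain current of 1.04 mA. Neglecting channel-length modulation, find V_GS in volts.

V_GS = 1.53 V

In saturation I_D = ½ k_n (V_GS − V_th)², so V_GS − V_th = √(2 I_D / k_n) = √(2 × 1.04 / 3.36) = 0.787 V.
V_GS = 0.74 + 0.787 = 1.53 V.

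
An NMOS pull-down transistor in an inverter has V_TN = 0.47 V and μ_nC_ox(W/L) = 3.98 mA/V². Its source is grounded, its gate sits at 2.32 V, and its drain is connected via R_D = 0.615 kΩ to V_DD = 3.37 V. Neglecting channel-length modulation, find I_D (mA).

I_D = 4.30 mA

V_GS = V_G = 2.32 V, so V_ov = 2.32 − 0.47 = 1.85 V.
Assume saturation: I_D = ½ k_n V_ov² = 0.5 × 3.98 × 1.85² = 6.81 mA, giving V_DS = V_DD − I_D R_D = 3.37 − 6.81 × 0.615 = -0.819 V.
But -0.819 V < V_ov = 1.85 V, so the device is actually in triode.
In triode I_D = k_n[V_ov V_DS − ½ V_DS²] and I_D = (V_DD − V_DS)/R_D. Equating: 1.22 V_DS² − 5.528 V_DS + 3.37 = 0, giving V_DS = 0.726 V (the root below V_ov).
I_D = (3.37 − 0.726) / 0.615 = 4.3 mA.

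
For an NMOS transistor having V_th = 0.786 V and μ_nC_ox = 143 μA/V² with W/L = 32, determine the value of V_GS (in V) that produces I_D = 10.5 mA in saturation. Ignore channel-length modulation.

V_GS = 2.93 V

k_n = μ_nC_ox · (W/L) = 4.576 mA/V².
In saturation I_D = ½ k_n (V_GS − V_th)², so V_GS − V_th = √(2 I_D / k_n) = √(2 × 10.5 / 4.576) = 2.14 V.
V_GS = 0.786 + 2.14 = 2.93 V.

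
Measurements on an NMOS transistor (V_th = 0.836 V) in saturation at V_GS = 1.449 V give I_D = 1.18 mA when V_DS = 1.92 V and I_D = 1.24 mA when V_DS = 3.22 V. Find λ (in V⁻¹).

λ = 0.0423 V⁻¹

With V_GS fixed, I_D ∝ (1 + λ V_DS) in saturation, so I_D2/I_D1 = (1 + λ V_DS2)/(1 + λ V_DS1).
1.24/1.18 = 1.051 = (1 + 3.22 λ)/(1 + 1.92 λ).
Solving: λ (I_D1 V_DS2 − I_D2 V_DS1) = I_D2 − I_D1, so λ = (1.24 − 1.18) / (1.18 × 3.22 − 1.24 × 1.92) = 0.06 / 1.42 = 0.0423 V⁻¹.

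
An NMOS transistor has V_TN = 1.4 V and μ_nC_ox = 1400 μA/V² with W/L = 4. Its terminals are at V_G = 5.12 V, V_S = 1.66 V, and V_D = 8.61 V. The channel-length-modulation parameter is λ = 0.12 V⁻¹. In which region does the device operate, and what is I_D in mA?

V_GS = V_G − V_S = 5.12 − 1.66 = 3.46 V; V_DS = V_D − V_S = 8.61 − 1.66 = 6.95 V.
k_n = μ_nC_ox · (W/L) = 5.6 mA/V².
V_ov = V_GS − V_TN = 3.46 − 1.4 = 2.06 V.
Since V_DS = 6.95 V ≥ V_ov = 2.06 V, the device is in saturation.
I_D = ½ k_n V_ov² (1 + λ V_DS) = 0.5 × 5.6 × 2.06² × (1 + 0.12 × 6.95) = 21.8 mA.

Saturation; I_D = 21.8 mA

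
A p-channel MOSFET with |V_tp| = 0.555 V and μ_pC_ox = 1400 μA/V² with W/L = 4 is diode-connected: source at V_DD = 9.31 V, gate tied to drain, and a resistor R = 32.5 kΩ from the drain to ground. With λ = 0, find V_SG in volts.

V_SG = 0.860 V

With gate tied to drain, V_SG = V_SD ≥ V_SG − |V_tp|, so the device is in saturation.
k_p = μ_pC_ox · (W/L) = 5.6 mA/V².
KCL at the drain: ½ k_p (V_SG − |V_tp|)² = (V_DD − V_SG)/R.
Let x = V_SG − 0.555. Then 91 x² + x − 8.755 = 0, giving x = 0.305 V (positive root), so V_SG = 0.86 V.
I_D = (V_DD − V_SG)/R = (9.31 − 0.86) / 32.5 = 0.26 mA.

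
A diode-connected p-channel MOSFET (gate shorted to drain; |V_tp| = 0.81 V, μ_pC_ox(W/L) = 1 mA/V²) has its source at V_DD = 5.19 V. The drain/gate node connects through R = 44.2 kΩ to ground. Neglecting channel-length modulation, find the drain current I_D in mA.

With gate tied to drain, V_SG = V_SD ≥ V_SG − |V_tp|, so the device is in saturation.
KCL at the drain: ½ k_p (V_SG − |V_tp|)² = (V_DD − V_SG)/R.
Let x = V_SG − 0.81. Then 22.1 x² + x − 4.38 = 0, giving x = 0.423 V (positive root), so V_SG = 1.23 V.
I_D = (V_DD − V_SG)/R = (5.19 − 1.23) / 44.2 = 0.0895 mA.

I_D = 0.0895 mA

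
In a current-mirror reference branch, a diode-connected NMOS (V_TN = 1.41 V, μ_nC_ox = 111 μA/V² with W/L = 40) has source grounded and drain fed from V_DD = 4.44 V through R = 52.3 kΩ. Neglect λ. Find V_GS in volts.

V_GS = 1.57 V

With gate tied to drain, V_GS = V_DS ≥ V_GS − V_TN, so the device is in saturation.
k_n = μ_nC_ox · (W/L) = 4.44 mA/V².
KCL at the drain: ½ k_n (V_GS − V_TN)² = (V_DD − V_GS)/R.
Let x = V_GS − 1.41. Then 116 x² + x − 3.03 = 0, giving x = 0.157 V (positive root), so V_GS = 1.57 V.
I_D = (V_DD − V_GS)/R = (4.44 − 1.57) / 52.3 = 0.0549 mA.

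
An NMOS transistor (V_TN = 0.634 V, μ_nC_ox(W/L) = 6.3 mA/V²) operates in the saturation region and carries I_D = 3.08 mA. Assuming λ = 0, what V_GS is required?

V_GS = 1.62 V

In saturation I_D = ½ k_n (V_GS − V_TN)², so V_GS − V_TN = √(2 I_D / k_n) = √(2 × 3.08 / 6.3) = 0.989 V.
V_GS = 0.634 + 0.989 = 1.62 V.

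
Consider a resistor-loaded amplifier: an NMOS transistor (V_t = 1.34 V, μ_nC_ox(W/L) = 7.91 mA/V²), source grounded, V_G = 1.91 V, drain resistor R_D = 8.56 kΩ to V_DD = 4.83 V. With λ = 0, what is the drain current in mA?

I_D = 0.548 mA

V_GS = V_G = 1.91 V, so V_ov = 1.91 − 1.34 = 0.57 V.
Assume saturation: I_D = ½ k_n V_ov² = 0.5 × 7.91 × 0.57² = 1.28 mA, giving V_DS = V_DD − I_D R_D = 4.83 − 1.28 × 8.56 = -6.17 V.
But -6.17 V < V_ov = 0.57 V, so the device is actually in triode.
In triode I_D = k_n[V_ov V_DS − ½ V_DS²] and I_D = (V_DD − V_DS)/R_D. Equating: 33.9 V_DS² − 39.59 V_DS + 4.83 = 0, giving V_DS = 0.138 V (the root below V_ov).
I_D = (4.83 − 0.138) / 8.56 = 0.548 mA.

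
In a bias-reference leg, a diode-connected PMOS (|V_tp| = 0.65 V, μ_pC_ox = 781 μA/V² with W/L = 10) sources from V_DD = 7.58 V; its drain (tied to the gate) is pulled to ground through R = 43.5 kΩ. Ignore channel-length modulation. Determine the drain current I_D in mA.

I_D = 0.155 mA

With gate tied to drain, V_SG = V_SD ≥ V_SG − |V_tp|, so the device is in saturation.
k_p = μ_pC_ox · (W/L) = 7.81 mA/V².
KCL at the drain: ½ k_p (V_SG − |V_tp|)² = (V_DD − V_SG)/R.
Let x = V_SG − 0.65. Then 170 x² + x − 6.93 = 0, giving x = 0.199 V (positive root), so V_SG = 0.849 V.
I_D = (V_DD − V_SG)/R = (7.58 − 0.849) / 43.5 = 0.155 mA.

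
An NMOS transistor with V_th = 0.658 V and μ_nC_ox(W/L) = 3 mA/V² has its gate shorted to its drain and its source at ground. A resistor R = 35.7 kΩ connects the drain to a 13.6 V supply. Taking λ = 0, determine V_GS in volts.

V_GS = 1.14 V

With gate tied to drain, V_GS = V_DS ≥ V_GS − V_th, so the device is in saturation.
KCL at the drain: ½ k_n (V_GS − V_th)² = (V_DD − V_GS)/R.
Let x = V_GS − 0.658. Then 53.6 x² + x − 12.94 = 0, giving x = 0.482 V (positive root), so V_GS = 1.14 V.
I_D = (V_DD − V_GS)/R = (13.6 − 1.14) / 35.7 = 0.349 mA.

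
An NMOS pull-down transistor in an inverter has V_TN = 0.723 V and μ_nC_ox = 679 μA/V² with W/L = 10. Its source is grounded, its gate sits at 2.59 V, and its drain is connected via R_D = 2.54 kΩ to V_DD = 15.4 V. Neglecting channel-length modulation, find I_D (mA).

I_D = 5.85 mA

V_GS = V_G = 2.59 V, so V_ov = 2.59 − 0.723 = 1.87 V.
k_n = μ_nC_ox · (W/L) = 6.79 mA/V².
Assume saturation: I_D = ½ k_n V_ov² = 0.5 × 6.79 × 1.87² = 11.8 mA, giving V_DS = V_DD − I_D R_D = 15.4 − 11.8 × 2.54 = -14.7 V.
But -14.7 V < V_ov = 1.87 V, so the device is actually in triode.
In triode I_D = k_n[V_ov V_DS − ½ V_DS²] and I_D = (V_DD − V_DS)/R_D. Equating: 8.62 V_DS² − 33.2 V_DS + 15.4 = 0, giving V_DS = 0.539 V (the root below V_ov).
I_D = (15.4 − 0.539) / 2.54 = 5.85 mA.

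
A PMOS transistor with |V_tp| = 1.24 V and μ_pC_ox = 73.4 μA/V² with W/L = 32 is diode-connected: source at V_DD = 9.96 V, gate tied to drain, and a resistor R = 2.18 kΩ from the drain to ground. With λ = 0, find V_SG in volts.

V_SG = 2.90 V

With gate tied to drain, V_SG = V_SD ≥ V_SG − |V_tp|, so the device is in saturation.
k_p = μ_pC_ox · (W/L) = 2.349 mA/V².
KCL at the drain: ½ k_p (V_SG − |V_tp|)² = (V_DD − V_SG)/R.
Let x = V_SG − 1.24. Then 2.56 x² + x − 8.72 = 0, giving x = 1.66 V (positive root), so V_SG = 2.9 V.
I_D = (V_DD − V_SG)/R = (9.96 − 2.9) / 2.18 = 3.24 mA.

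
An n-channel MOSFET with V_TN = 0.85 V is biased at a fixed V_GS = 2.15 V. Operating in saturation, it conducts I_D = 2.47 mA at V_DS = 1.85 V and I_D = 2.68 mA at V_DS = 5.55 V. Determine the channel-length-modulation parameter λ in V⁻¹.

With V_GS fixed, I_D ∝ (1 + λ V_DS) in saturation, so I_D2/I_D1 = (1 + λ V_DS2)/(1 + λ V_DS1).
2.68/2.47 = 1.085 = (1 + 5.55 λ)/(1 + 1.85 λ).
Solving: λ (I_D1 V_DS2 − I_D2 V_DS1) = I_D2 − I_D1, so λ = (2.68 − 2.47) / (2.47 × 5.55 − 2.68 × 1.85) = 0.21 / 8.75 = 0.024 V⁻¹.

λ = 0.0240 V⁻¹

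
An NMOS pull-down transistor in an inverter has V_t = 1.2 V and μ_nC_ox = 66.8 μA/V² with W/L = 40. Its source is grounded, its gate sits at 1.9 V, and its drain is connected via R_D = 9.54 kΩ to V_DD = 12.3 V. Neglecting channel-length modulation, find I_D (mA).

I_D = 0.655 mA

V_GS = V_G = 1.9 V, so V_ov = 1.9 − 1.2 = 0.7 V.
k_n = μ_nC_ox · (W/L) = 2.672 mA/V².
Assume saturation: I_D = ½ k_n V_ov² = 0.5 × 2.672 × 0.7² = 0.655 mA, giving V_DS = V_DD − I_D R_D = 12.3 − 0.655 × 9.54 = 6.05 V.
V_DS = 6.05 V ≥ V_ov = 0.7 V, confirming saturation.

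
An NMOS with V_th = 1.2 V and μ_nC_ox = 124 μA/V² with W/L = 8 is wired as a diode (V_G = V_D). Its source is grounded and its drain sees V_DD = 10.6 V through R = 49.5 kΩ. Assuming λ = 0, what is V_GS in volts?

With gate tied to drain, V_GS = V_DS ≥ V_GS − V_th, so the device is in saturation.
k_n = μ_nC_ox · (W/L) = 0.992 mA/V².
KCL at the drain: ½ k_n (V_GS − V_th)² = (V_DD − V_GS)/R.
Let x = V_GS − 1.2. Then 24.6 x² + x − 9.4 = 0, giving x = 0.599 V (positive root), so V_GS = 1.8 V.
I_D = (V_DD − V_GS)/R = (10.6 − 1.8) / 49.5 = 0.178 mA.

V_GS = 1.80 V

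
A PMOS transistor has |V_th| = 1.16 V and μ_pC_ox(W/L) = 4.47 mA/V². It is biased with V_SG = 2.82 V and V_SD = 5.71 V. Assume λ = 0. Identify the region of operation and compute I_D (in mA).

Saturation; I_D = 6.16 mA

V_ov = V_SG − |V_th| = 2.82 − 1.16 = 1.66 V.
Since V_SD = 5.71 V ≥ V_ov = 1.66 V, the device is in saturation.
I_D = ½ k_p V_ov² = 0.5 × 4.47 × 1.66² = 6.16 mA.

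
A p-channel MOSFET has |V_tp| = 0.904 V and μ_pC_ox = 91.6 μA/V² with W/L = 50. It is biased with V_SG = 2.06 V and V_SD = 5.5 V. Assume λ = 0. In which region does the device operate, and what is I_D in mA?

Saturation; I_D = 3.06 mA

k_p = μ_pC_ox · (W/L) = 4.58 mA/V².
V_ov = V_SG − |V_tp| = 2.06 − 0.904 = 1.16 V.
Since V_SD = 5.5 V ≥ V_ov = 1.16 V, the device is in saturation.
I_D = ½ k_p V_ov² = 0.5 × 4.58 × 1.16² = 3.06 mA.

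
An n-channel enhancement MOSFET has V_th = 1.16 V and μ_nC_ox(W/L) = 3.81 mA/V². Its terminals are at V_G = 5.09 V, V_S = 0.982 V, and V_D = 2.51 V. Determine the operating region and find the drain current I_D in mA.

V_GS = V_G − V_S = 5.09 − 0.982 = 4.11 V; V_DS = V_D − V_S = 2.51 − 0.982 = 1.53 V.
V_ov = V_GS − V_th = 4.11 − 1.16 = 2.95 V.
Since V_DS = 1.53 V < V_ov = 2.95 V, the device is in the triode region.
I_D = k_n [V_ov · V_DS − ½ V_DS²] = 3.81 × [2.95 × 1.53 − 0.5 × 1.53²] = 12.7 mA.

Triode; I_D = 12.7 mA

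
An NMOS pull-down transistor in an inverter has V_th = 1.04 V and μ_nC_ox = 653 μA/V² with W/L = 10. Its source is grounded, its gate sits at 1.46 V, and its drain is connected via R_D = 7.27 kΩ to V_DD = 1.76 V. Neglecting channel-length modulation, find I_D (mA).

V_GS = V_G = 1.46 V, so V_ov = 1.46 − 1.04 = 0.42 V.
k_n = μ_nC_ox · (W/L) = 6.53 mA/V².
Assume saturation: I_D = ½ k_n V_ov² = 0.5 × 6.53 × 0.42² = 0.576 mA, giving V_DS = V_DD − I_D R_D = 1.76 − 0.576 × 7.27 = -2.43 V.
But -2.43 V < V_ov = 0.42 V, so the device is actually in triode.
In triode I_D = k_n[V_ov V_DS − ½ V_DS²] and I_D = (V_DD − V_DS)/R_D. Equating: 23.7 V_DS² − 20.94 V_DS + 1.76 = 0, giving V_DS = 0.0941 V (the root below V_ov).
I_D = (1.76 − 0.0941) / 7.27 = 0.229 mA.

I_D = 0.229 mA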